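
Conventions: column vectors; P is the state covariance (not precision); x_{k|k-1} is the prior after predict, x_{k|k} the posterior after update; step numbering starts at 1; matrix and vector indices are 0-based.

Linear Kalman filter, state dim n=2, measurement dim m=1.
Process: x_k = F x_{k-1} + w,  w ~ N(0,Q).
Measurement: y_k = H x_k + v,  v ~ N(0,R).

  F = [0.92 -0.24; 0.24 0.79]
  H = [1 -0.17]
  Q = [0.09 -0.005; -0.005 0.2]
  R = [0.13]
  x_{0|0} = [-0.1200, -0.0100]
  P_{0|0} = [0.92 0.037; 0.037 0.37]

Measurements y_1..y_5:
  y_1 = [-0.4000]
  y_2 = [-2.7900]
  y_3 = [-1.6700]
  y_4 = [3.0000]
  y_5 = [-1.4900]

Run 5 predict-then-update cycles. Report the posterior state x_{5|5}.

step 1: x^-=[-0.1080, -0.0367]  P^-=[0.8737 0.1527; 0.1527 0.4979]  S=[0.9661]  K=[0.8774; 0.0705]  nu=[-0.2982]  x^+=[-0.3697, -0.0577]  P^+=[0.1299 0.0930; 0.0930 0.4931]
step 2: x^-=[-0.3263, -0.1343]  P^-=[0.1873 -0.0076; -0.0076 0.5505]  S=[0.3358]  K=[0.5616; -0.3013]  nu=[-2.4866]  x^+=[-1.7227, 0.6150]  P^+=[0.0814 0.0492; 0.0492 0.5200]
step 3: x^-=[-1.7325, 0.0724]  P^-=[0.1671 -0.0527; -0.0527 0.5479]  S=[0.3308]  K=[0.5321; -0.4408]  nu=[0.0748]  x^+=[-1.6927, 0.0394]  P^+=[0.0734 0.0249; 0.0249 0.4836]
step 4: x^-=[-1.5667, -0.3751]  P^-=[0.1690 -0.0638; -0.0638 0.5155]  S=[0.3356]  K=[0.5359; -0.4513]  nu=[4.5030]  x^+=[0.8464, -2.4073]  P^+=[0.0726 0.0173; 0.0173 0.4472]
step 5: x^-=[1.3564, -1.6986]  P^-=[0.1696 -0.0621; -0.0621 0.4898]  S=[0.3348]  K=[0.5379; -0.4343]  nu=[-3.1352]  x^+=[-0.3301, -0.3371]  P^+=[0.0727 0.0161; 0.0161 0.4267]

x_post = [-0.3301, -0.3371]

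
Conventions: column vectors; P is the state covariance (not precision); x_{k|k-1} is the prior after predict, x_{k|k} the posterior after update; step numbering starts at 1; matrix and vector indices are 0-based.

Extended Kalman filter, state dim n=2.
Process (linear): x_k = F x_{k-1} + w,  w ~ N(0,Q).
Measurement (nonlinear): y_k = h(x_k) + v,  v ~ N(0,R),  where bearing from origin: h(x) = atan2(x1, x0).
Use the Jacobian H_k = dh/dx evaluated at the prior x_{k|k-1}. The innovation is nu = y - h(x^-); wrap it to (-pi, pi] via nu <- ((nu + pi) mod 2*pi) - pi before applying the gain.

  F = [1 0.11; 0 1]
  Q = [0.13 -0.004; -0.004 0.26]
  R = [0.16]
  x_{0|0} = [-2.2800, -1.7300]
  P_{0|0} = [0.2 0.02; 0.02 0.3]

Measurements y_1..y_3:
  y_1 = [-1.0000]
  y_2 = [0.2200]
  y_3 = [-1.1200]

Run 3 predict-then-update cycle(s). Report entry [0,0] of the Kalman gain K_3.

step 1: x^-=[-2.4703, -1.7300]  P^-=[0.3380 0.0490; 0.0490 0.5600]  H_jac=[0.1902 -0.2716]  S=[0.2085]  K=[0.2446; -0.6849]  nu=[1.5307]  x^+=[-2.0959, -2.7783]  P^+=[0.3256 0.0839; 0.0839 0.4622]
step 2: x^-=[-2.4016, -2.7783]  P^-=[0.4796 0.1308; 0.1308 0.7222]  H_jac=[0.2060 -0.1781]  S=[0.1937]  K=[0.3900; -0.5250]  nu=[2.5036]  x^+=[-1.4253, -4.0926]  P^+=[0.4502 0.1704; 0.1704 0.6688]
step 3: x^-=[-1.8755, -4.0926]  P^-=[0.6257 0.2400; 0.2400 0.9288]  H_jac=[0.2019 -0.0925]  S=[0.1845]  K=[0.5645; -0.2032]  nu=[0.8805]  x^+=[-1.3784, -4.2716]  P^+=[0.5670 0.2611; 0.2611 0.9212]

K[0,0] = 0.5645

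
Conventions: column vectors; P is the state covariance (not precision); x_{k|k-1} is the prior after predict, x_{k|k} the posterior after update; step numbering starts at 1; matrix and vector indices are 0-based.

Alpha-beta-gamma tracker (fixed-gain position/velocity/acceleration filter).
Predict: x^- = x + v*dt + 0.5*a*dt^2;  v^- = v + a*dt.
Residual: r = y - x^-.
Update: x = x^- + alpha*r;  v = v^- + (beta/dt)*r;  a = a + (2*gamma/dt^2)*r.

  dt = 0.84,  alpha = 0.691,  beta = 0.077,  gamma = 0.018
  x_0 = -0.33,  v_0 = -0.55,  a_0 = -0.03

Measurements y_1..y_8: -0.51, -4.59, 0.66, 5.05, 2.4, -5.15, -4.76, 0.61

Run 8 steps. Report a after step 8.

step 1: x_pred=-0.8026  r=0.2926  x^+=-0.6004  v^+=-0.5484  a^+=-0.0151
step 2: x_pred=-1.0664  r=-3.5236  x^+=-3.5012  v^+=-0.8840  a^+=-0.1948
step 3: x_pred=-4.3125  r=4.9725  x^+=-0.8765  v^+=-0.5919  a^+=0.0589
step 4: x_pred=-1.3529  r=6.4029  x^+=3.0715  v^+=0.0445  a^+=0.3855
step 5: x_pred=3.2449  r=-0.8449  x^+=2.6611  v^+=0.2909  a^+=0.3424
step 6: x_pred=3.0262  r=-8.1762  x^+=-2.6236  v^+=-0.1710  a^+=-0.0747
step 7: x_pred=-2.7935  r=-1.9665  x^+=-4.1524  v^+=-0.4140  a^+=-0.1751
step 8: x_pred=-4.5619  r=5.1719  x^+=-0.9881  v^+=-0.0870  a^+=0.0888

a_post = 0.0888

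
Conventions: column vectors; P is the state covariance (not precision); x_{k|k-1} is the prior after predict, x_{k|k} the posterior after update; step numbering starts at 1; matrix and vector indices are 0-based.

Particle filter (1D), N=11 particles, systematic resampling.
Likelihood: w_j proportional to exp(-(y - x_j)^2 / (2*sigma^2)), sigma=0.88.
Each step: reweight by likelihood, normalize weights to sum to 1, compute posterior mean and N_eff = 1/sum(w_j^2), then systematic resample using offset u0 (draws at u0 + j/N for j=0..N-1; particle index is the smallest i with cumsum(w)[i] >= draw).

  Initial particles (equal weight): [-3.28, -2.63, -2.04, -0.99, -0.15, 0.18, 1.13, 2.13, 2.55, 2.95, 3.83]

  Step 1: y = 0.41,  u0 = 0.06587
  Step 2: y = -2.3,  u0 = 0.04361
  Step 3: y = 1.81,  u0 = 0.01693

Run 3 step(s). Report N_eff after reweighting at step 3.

step 1: w=[0.0001, 0.0008, 0.0069, 0.0934, 0.2704, 0.3200, 0.2369, 0.0490, 0.0172, 0.0051, 0.0002]  mean=0.3400  Neff=4.1131  idx=[3, 4, 4, 4, 5, 5, 5, 6, 6, 6, 7]
step 2: w=[0.6115, 0.0936, 0.0936, 0.0936, 0.0349, 0.0349, 0.0349, 0.0009, 0.0009, 0.0009, 0.0000]  mean=-0.6255  Neff=2.4756  idx=[0, 0, 0, 0, 0, 0, 0, 1, 2, 3, 5]
step 3: w=[0.0133, 0.0133, 0.0133, 0.0133, 0.0133, 0.0133, 0.0133, 0.1761, 0.1761, 0.1761, 0.3784]  mean=-0.1035  Neff=4.2108  idx=[1, 7, 7, 8, 8, 9, 9, 10, 10, 10, 10]

N_eff = 4.2108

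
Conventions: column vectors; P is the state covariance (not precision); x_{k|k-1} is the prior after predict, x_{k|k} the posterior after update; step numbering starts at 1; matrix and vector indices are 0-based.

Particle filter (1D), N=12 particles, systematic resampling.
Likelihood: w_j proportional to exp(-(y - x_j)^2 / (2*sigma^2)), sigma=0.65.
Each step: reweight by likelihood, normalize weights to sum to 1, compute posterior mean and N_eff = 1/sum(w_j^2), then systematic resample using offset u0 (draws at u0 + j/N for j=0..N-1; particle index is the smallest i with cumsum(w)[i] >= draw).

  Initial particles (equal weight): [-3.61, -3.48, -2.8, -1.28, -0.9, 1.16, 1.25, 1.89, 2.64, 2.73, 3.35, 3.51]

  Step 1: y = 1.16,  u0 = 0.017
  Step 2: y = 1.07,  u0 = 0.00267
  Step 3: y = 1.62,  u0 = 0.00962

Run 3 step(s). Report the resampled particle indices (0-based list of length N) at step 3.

resampled_idx = [0, 1, 2, 3, 4, 5, 6, 7, 8, 9, 10, 11]

step 1: w=[0.0000, 0.0000, 0.0000, 0.0003, 0.0025, 0.3754, 0.3718, 0.1998, 0.0281, 0.0203, 0.0013, 0.0005]  mean=1.4110  Neff=3.1224  idx=[5, 5, 5, 5, 5, 6, 6, 6, 6, 7, 7, 7]
step 2: w=[0.0975, 0.0975, 0.0975, 0.0975, 0.0975, 0.0948, 0.0948, 0.0948, 0.0948, 0.0444, 0.0444, 0.0444]  mean=1.2914  Neff=11.1853  idx=[0, 0, 1, 2, 3, 4, 5, 6, 6, 7, 8, 10]
step 3: w=[0.0791, 0.0791, 0.0791, 0.0791, 0.0791, 0.0791, 0.0864, 0.0864, 0.0864, 0.0864, 0.0864, 0.0932]  mean=1.2669  Neff=11.9637  idx=[0, 1, 2, 3, 4, 5, 6, 7, 8, 9, 10, 11]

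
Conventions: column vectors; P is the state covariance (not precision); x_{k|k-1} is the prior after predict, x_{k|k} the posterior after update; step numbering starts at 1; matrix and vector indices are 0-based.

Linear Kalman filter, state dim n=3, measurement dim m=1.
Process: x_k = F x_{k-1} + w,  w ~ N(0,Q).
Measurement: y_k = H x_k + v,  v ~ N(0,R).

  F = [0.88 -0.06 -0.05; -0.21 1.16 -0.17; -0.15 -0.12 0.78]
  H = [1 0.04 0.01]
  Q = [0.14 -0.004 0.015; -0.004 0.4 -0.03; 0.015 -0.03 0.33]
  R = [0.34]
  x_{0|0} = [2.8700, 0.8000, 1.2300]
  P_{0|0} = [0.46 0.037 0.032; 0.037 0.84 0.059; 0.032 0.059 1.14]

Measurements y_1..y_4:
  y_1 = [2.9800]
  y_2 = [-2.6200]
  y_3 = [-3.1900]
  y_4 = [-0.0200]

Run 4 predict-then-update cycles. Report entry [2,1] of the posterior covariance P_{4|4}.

step 1: x^-=[2.4161, 0.1162, 0.4329]  P^-=[0.4957 -0.1068 -0.0679; -0.1068 1.5445 -0.2389; -0.0679 -0.2389 1.0288]  S=[0.8282]  K=[0.5926; -0.0573; -0.0811]  nu=[0.5549]  x^+=[2.7449, 0.0844, 0.3879]  P^+=[0.2049 -0.0787 -0.0281; -0.0787 1.5418 -0.2428; -0.0281 -0.2428 1.0234]
step 2: x^-=[2.3911, -0.5444, -0.1193]  P^-=[0.3161 -0.2063 -0.0428; -0.2063 2.6454 -0.5829; -0.0428 -0.5829 1.0286]  S=[0.6426]  K=[0.4784; -0.1654; -0.0870]  nu=[-4.9881]  x^+=[0.0047, 0.2808, 0.3144]  P^+=[0.1690 -0.1554 -0.0161; -0.1554 2.6278 -0.5921; -0.0161 -0.5921 1.0238]
step 3: x^-=[-0.0284, 0.2713, 0.2108]  P^-=[0.2972 -0.3395 -0.0003; -0.3395 4.2811 -1.0487; -0.0003 -1.0487 1.1035]  S=[0.6162]  K=[0.4603; -0.2901; -0.0507]  nu=[-3.1746]  x^+=[-1.4897, 1.1923, 0.3718]  P^+=[0.1667 -0.2572 0.0141; -0.2572 4.2292 -1.0578; 0.0141 -1.0578 1.1019]
step 4: x^-=[-1.4010, 1.6327, 0.3704]  P^-=[0.3066 -0.5370 0.0582; -0.5370 6.6736 -1.7019; 0.0582 -1.7019 1.2505]  S=[0.6143]  K=[0.4651; -0.4674; 0.0043]  nu=[1.3120]  x^+=[-0.7908, 1.0195, 0.3760]  P^+=[0.1737 -0.4035 0.0570; -0.4035 6.5394 -1.7006; 0.0570 -1.7006 1.2505]

P_post[2,1] = -1.7006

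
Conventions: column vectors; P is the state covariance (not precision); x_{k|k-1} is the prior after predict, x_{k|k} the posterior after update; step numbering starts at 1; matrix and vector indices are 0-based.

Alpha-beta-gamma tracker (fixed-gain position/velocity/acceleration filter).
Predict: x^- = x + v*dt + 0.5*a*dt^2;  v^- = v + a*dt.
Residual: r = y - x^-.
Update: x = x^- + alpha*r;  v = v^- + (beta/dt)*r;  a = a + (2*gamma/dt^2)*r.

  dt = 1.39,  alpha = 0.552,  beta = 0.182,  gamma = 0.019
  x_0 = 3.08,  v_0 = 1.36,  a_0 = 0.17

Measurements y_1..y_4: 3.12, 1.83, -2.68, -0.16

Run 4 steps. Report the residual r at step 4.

step 1: x_pred=5.1346  r=-2.0146  x^+=4.0226  v^+=1.3325  a^+=0.1304
step 2: x_pred=6.0007  r=-4.1707  x^+=3.6985  v^+=0.9676  a^+=0.0483
step 3: x_pred=5.0902  r=-7.7702  x^+=0.8011  v^+=0.0175  a^+=-0.1045
step 4: x_pred=0.7244  r=-0.8844  x^+=0.2362  v^+=-0.2436  a^+=-0.1219

resid = -0.8844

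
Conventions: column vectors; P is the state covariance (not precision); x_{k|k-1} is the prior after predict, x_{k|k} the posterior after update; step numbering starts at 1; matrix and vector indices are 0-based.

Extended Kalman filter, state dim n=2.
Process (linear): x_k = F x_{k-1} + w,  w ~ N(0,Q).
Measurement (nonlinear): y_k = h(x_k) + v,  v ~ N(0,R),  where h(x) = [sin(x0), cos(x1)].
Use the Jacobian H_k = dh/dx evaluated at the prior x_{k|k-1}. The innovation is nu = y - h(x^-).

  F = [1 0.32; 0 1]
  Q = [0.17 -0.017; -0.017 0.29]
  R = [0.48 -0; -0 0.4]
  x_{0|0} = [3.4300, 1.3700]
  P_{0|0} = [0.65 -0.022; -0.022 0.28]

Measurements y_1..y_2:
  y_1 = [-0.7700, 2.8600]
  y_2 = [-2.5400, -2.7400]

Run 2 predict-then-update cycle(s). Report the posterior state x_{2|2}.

step 1: x^-=[3.8684, 1.3700]  P^-=[0.8346 0.0506; 0.0506 0.5700]  H_jac=[-0.7473 0.0000; 0.0000 -0.9799]  S=[0.9461 0.0371; 0.0371 0.9473]  K=[-0.6582 -0.0266; -0.0169 -0.5889]  nu=[-0.1055, 2.6606]  x^+=[3.8671, -0.1951]  P^+=[0.4228 0.0109; 0.0109 0.2404]
step 2: x^-=[3.8046, -0.1951]  P^-=[0.6243 0.0708; 0.0708 0.5304]  H_jac=[-0.7881 0.0000; 0.0000 0.1939]  S=[0.8678 -0.0108; -0.0108 0.4199]  K=[-0.5668 0.0181; -0.0613 0.2433]  nu=[-1.9245, -3.7210]  x^+=[4.8281, -0.9827]  P^+=[0.3452 0.0373; 0.0373 0.5020]

x_post = [4.8281, -0.9827]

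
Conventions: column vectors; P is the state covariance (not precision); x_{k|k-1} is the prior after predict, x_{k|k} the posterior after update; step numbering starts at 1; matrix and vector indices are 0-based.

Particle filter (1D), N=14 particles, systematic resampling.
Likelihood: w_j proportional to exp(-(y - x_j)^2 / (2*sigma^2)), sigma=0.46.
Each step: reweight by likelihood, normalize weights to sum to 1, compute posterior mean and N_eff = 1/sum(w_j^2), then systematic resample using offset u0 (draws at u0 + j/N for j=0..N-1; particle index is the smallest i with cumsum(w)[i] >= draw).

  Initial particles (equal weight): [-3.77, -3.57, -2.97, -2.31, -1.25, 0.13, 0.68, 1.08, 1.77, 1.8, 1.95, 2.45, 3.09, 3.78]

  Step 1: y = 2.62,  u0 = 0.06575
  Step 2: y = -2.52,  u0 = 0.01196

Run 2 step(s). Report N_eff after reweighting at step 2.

step 1: w=[0.0000, 0.0000, 0.0000, 0.0000, 0.0000, 0.0000, 0.0001, 0.0016, 0.0787, 0.0886, 0.1502, 0.4053, 0.2575, 0.0181]  mean=2.4503  Neff=3.7384  idx=[8, 9, 10, 10, 11, 11, 11, 11, 11, 11, 12, 12, 12, 13]
step 2: w=[0.6284, 0.3413, 0.0151, 0.0151, 0.0000, 0.0000, 0.0000, 0.0000, 0.0000, 0.0000, 0.0000, 0.0000, 0.0000, 0.0000]  mean=1.7857  Neff=1.9537  idx=[0, 0, 0, 0, 0, 0, 0, 0, 0, 1, 1, 1, 1, 1]

N_eff = 1.9537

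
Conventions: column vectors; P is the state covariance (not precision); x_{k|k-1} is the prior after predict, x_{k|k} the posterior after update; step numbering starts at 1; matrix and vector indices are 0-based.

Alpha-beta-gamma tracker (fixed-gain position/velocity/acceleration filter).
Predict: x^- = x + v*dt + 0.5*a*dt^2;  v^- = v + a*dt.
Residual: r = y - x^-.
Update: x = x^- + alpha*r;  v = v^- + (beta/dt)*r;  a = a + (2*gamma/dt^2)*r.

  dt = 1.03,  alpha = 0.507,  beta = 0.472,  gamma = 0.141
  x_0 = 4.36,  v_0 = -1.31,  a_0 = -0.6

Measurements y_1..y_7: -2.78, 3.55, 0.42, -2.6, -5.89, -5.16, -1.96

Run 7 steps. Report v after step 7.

v_post = 0.0269

step 1: x_pred=2.6924  r=-5.4724  x^+=-0.0821  v^+=-4.4358  a^+=-2.0546
step 2: x_pred=-5.7408  r=9.2908  x^+=-1.0304  v^+=-2.2945  a^+=0.4150
step 3: x_pred=-3.1736  r=3.5936  x^+=-1.3516  v^+=-0.2203  a^+=1.3702
step 4: x_pred=-0.8517  r=-1.7483  x^+=-1.7381  v^+=0.3898  a^+=0.9055
step 5: x_pred=-0.8563  r=-5.0337  x^+=-3.4084  v^+=-0.9842  a^+=-0.4325
step 6: x_pred=-4.6516  r=-0.5084  x^+=-4.9094  v^+=-1.6627  a^+=-0.5677
step 7: x_pred=-6.9231  r=4.9631  x^+=-4.4068  v^+=0.0269  a^+=0.7516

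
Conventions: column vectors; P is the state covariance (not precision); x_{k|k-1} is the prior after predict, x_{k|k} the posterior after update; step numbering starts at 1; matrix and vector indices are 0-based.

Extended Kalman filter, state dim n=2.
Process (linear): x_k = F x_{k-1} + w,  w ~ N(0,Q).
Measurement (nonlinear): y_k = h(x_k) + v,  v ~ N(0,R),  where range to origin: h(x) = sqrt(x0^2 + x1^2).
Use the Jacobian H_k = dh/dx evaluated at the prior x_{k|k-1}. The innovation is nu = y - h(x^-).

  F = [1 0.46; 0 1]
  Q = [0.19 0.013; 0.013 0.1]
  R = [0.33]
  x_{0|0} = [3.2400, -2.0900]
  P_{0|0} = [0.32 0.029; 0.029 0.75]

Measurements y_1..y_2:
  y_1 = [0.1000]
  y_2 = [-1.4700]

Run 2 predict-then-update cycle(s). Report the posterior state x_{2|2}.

x_post = [-0.7580, -0.7356]

step 1: x^-=[2.2786, -2.0900]  P^-=[0.6954 0.3870; 0.3870 0.8500]  H_jac=[0.7369 -0.6760]  S=[0.7105]  K=[0.3531; -0.4073]  nu=[-2.9919]  x^+=[1.2221, -0.8714]  P^+=[0.6068 0.4892; 0.4892 0.7321]
step 2: x^-=[0.8213, -0.8714]  P^-=[1.4018 0.8390; 0.8390 0.8321]  H_jac=[0.6859 -0.7277]  S=[0.5926]  K=[0.5921; -0.0509]  nu=[-2.6675]  x^+=[-0.7580, -0.7356]  P^+=[1.1940 0.8568; 0.8568 0.8306]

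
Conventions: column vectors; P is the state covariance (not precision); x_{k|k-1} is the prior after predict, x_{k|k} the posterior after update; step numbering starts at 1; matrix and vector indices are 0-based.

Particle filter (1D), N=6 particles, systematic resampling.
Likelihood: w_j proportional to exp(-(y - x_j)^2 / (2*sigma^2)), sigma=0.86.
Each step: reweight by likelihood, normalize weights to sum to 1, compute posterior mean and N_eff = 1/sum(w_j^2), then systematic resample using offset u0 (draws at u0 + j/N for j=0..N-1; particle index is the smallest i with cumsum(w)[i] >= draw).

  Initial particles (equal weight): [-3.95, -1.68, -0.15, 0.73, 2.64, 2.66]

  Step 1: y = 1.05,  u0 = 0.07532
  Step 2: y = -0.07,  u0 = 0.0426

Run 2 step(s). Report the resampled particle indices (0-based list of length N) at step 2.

step 1: w=[0.0000, 0.0039, 0.2260, 0.5582, 0.1083, 0.1037]  mean=0.9288  Neff=2.5967  idx=[2, 3, 3, 3, 3, 5]
step 2: w=[0.2768, 0.1804, 0.1804, 0.1804, 0.1804, 0.0018]  mean=0.4899  Neff=4.8374  idx=[0, 0, 1, 2, 3, 4]

resampled_idx = [0, 0, 1, 2, 3, 4]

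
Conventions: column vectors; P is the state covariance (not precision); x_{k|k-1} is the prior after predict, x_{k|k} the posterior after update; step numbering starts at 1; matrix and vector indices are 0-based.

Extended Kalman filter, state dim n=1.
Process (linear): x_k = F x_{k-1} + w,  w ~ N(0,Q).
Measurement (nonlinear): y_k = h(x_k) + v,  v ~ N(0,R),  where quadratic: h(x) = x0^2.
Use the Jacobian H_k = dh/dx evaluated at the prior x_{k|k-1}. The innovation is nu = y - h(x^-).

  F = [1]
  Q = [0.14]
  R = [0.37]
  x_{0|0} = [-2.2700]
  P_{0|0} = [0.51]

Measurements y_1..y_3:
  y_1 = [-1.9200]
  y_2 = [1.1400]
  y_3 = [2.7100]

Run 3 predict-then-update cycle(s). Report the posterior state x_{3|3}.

x_post = [-1.5983]

step 1: x^-=[-2.2700]  P^-=[0.6500]  H_jac=[-4.5400]  S=[13.7675]  K=[-0.2143]  nu=[-7.0729]  x^+=[-0.7540]  P^+=[0.0175]
step 2: x^-=[-0.7540]  P^-=[0.1575]  H_jac=[-1.5079]  S=[0.7281]  K=[-0.3261]  nu=[0.5715]  x^+=[-0.9404]  P^+=[0.0800]
step 3: x^-=[-0.9404]  P^-=[0.2200]  H_jac=[-1.8807]  S=[1.1483]  K=[-0.3604]  nu=[1.8257]  x^+=[-1.5983]  P^+=[0.0709]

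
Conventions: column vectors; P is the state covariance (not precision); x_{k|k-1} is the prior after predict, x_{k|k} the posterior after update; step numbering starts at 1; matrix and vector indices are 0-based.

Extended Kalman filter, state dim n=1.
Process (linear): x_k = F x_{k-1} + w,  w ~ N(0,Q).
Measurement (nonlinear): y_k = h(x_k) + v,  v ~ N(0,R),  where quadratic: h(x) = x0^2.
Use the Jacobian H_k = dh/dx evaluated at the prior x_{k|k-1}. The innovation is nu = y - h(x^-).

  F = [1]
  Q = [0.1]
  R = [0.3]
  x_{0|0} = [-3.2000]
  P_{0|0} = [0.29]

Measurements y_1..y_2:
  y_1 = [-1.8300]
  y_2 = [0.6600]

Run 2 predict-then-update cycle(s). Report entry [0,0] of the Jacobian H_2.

H_jac[0,0] = -2.6977

step 1: x^-=[-3.2000]  P^-=[0.3900]  H_jac=[-6.4000]  S=[16.2744]  K=[-0.1534]  nu=[-12.0700]  x^+=[-1.3488]  P^+=[0.0072]
step 2: x^-=[-1.3488]  P^-=[0.1072]  H_jac=[-2.6977]  S=[1.0801]  K=[-0.2677]  nu=[-1.1593]  x^+=[-1.0384]  P^+=[0.0298]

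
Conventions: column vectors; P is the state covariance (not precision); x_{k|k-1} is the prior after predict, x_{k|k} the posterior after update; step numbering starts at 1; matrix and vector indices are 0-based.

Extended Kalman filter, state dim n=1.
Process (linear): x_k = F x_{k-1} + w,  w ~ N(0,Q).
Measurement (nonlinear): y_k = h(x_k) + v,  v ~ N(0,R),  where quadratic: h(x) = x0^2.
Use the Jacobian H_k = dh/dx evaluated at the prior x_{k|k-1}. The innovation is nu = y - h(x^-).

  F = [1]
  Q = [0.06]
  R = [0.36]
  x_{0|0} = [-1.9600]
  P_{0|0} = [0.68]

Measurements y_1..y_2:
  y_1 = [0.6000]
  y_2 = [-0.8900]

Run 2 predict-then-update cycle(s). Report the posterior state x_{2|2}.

x_post = [-0.6264]

step 1: x^-=[-1.9600]  P^-=[0.7400]  H_jac=[-3.9200]  S=[11.7311]  K=[-0.2473]  nu=[-3.2416]  x^+=[-1.1584]  P^+=[0.0227]
step 2: x^-=[-1.1584]  P^-=[0.0827]  H_jac=[-2.3169]  S=[0.8040]  K=[-0.2383]  nu=[-2.2320]  x^+=[-0.6264]  P^+=[0.0370]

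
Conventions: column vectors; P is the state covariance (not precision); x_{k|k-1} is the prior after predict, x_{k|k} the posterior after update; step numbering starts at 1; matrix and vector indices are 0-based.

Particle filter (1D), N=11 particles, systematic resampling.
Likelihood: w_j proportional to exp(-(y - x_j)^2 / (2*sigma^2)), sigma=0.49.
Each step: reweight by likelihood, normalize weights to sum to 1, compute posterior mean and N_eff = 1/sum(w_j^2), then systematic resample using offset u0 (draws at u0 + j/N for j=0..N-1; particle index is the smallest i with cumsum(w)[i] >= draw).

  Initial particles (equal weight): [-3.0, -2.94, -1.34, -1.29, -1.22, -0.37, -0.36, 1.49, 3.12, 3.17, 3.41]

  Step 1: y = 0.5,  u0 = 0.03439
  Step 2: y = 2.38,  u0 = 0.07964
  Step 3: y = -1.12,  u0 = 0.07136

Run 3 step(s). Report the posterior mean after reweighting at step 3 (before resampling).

step 1: w=[0.0000, 0.0000, 0.0016, 0.0023, 0.0038, 0.3724, 0.3860, 0.2339, 0.0000, 0.0000, 0.0000]  mean=0.0622  Neff=2.9202  idx=[5, 5, 5, 5, 6, 6, 6, 6, 6, 7, 7]
step 2: w=[0.0000, 0.0000, 0.0000, 0.0000, 0.0000, 0.0000, 0.0000, 0.0000, 0.0000, 0.5000, 0.5000]  mean=1.4900  Neff=2.0000  idx=[9, 9, 9, 9, 9, 10, 10, 10, 10, 10, 10]
step 3: w=[0.0909, 0.0909, 0.0909, 0.0909, 0.0909, 0.0909, 0.0909, 0.0909, 0.0909, 0.0909, 0.0909]  mean=1.4900  Neff=11.0000  idx=[0, 1, 2, 3, 4, 5, 6, 7, 8, 9, 10]

post_mean = 1.4900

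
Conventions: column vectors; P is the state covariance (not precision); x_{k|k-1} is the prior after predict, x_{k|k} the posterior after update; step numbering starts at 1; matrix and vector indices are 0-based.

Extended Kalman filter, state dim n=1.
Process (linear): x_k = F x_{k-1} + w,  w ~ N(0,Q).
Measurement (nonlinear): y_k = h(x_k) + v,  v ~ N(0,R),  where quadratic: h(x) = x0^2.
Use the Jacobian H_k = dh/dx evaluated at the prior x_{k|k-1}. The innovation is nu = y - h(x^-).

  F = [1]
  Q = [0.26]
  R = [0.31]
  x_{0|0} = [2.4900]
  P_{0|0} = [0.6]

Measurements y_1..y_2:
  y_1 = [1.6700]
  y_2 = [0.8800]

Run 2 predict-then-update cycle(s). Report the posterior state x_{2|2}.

step 1: x^-=[2.4900]  P^-=[0.8600]  H_jac=[4.9800]  S=[21.6383]  K=[0.1979]  nu=[-4.5301]  x^+=[1.5934]  P^+=[0.0123]
step 2: x^-=[1.5934]  P^-=[0.2723]  H_jac=[3.1867]  S=[3.0755]  K=[0.2822]  nu=[-1.6588]  x^+=[1.1253]  P^+=[0.0274]

x_post = [1.1253]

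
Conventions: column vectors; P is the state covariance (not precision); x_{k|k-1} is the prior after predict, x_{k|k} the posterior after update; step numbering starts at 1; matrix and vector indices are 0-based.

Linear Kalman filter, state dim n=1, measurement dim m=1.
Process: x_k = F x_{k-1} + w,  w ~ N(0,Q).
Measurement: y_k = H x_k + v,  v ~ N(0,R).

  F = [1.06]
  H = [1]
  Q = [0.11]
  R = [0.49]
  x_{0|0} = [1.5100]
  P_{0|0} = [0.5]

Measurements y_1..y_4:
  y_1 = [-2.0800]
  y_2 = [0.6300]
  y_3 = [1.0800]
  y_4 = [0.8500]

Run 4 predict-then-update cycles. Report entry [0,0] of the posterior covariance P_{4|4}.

step 1: x^-=[1.6006]  P^-=[0.6718]  S=[1.1618]  K=[0.5782]  nu=[-3.6806]  x^+=[-0.5277]  P^+=[0.2833]
step 2: x^-=[-0.5593]  P^-=[0.4284]  S=[0.9184]  K=[0.4664]  nu=[1.1893]  x^+=[-0.0046]  P^+=[0.2286]
step 3: x^-=[-0.0049]  P^-=[0.3668]  S=[0.8568]  K=[0.4281]  nu=[1.0849]  x^+=[0.4596]  P^+=[0.2098]
step 4: x^-=[0.4872]  P^-=[0.3457]  S=[0.8357]  K=[0.4137]  nu=[0.3628]  x^+=[0.6373]  P^+=[0.2027]

P_post[0,0] = 0.2027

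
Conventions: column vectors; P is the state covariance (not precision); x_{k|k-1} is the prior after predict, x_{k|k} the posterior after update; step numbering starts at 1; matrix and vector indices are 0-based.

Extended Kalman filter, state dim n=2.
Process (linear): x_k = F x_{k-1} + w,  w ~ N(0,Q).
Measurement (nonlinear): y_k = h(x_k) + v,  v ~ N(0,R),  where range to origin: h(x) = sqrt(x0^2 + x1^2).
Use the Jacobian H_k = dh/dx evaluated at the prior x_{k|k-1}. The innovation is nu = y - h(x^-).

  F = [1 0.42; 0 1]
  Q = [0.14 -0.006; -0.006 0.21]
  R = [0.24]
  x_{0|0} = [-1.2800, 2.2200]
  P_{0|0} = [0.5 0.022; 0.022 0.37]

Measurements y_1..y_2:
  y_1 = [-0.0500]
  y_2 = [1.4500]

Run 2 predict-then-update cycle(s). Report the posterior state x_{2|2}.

x_post = [-0.5801, 0.9722]

step 1: x^-=[-0.3476, 2.2200]  P^-=[0.7237 0.1714; 0.1714 0.5800]  H_jac=[-0.1547 0.9880]  S=[0.7710]  K=[0.0744; 0.7088]  nu=[-2.2970]  x^+=[-0.5185, 0.5919]  P^+=[0.7195 0.1307; 0.1307 0.1926]
step 2: x^-=[-0.2699, 0.5919]  P^-=[1.0033 0.2056; 0.2056 0.4026]  H_jac=[-0.4149 0.9098]  S=[0.5908]  K=[-0.3880; 0.4757]  nu=[0.7995]  x^+=[-0.5801, 0.9722]  P^+=[0.9144 0.3147; 0.3147 0.2690]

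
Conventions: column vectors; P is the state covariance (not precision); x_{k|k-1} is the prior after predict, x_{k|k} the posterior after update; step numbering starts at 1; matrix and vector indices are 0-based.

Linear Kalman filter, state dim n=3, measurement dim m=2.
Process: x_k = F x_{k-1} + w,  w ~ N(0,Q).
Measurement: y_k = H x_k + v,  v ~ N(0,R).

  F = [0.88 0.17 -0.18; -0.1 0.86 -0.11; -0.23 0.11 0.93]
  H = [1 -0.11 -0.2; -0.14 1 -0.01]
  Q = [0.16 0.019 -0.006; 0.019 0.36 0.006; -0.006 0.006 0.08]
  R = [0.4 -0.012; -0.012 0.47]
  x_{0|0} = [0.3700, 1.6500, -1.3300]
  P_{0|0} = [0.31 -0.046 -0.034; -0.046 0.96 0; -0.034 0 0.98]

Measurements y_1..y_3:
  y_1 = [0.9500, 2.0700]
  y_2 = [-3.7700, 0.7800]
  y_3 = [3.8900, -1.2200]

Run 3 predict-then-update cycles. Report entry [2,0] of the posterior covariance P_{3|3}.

step 1: x^-=[0.8455, 1.5283, -1.1405]  P^-=[0.4566 0.1201 -0.2467; 0.1201 1.0921 0.0156; -0.2467 0.0156 0.9725]  S=[0.9816 -0.0797; -0.0797 1.5365]  K=[0.5072 0.0645; 0.0538 0.7025; -0.4510 0.0029]  nu=[0.0445, 0.6487]  x^+=[0.9099, 1.9864, -1.1587]  P^+=[0.2029 0.0524 -0.0247; 0.0524 0.3370 0.0111; -0.0247 0.0111 0.7726]
step 2: x^-=[1.3470, 1.7448, -1.0683]  P^-=[0.3747 0.1045 -0.1868; 0.1045 0.6090 -0.0371; -0.1868 -0.0371 0.7732]  S=[0.8631 -0.0198; -0.0198 1.0573]  K=[0.4655 0.0597; 0.0650 0.5637; -0.3914 -0.0250]  nu=[-5.1387, -0.7869]  x^+=[-1.0920, 0.9674, 0.9627]  P^+=[0.1850 0.0481 -0.0286; 0.0481 0.2708 -0.0046; -0.0286 -0.0046 0.6407]
step 3: x^-=[-0.9698, 0.8353, 1.2529]  P^-=[0.3556 0.0936 -0.1681; 0.0936 0.5619 -0.0414; -0.1681 -0.0414 0.6561]  S=[0.8335 -0.0220; -0.0220 1.0131]  K=[0.4561 0.0548; 0.0625 0.5435; -0.3545 -0.0318]  nu=[5.2022, -2.1785]  x^+=[1.2835, -0.0237, -0.5221]  P^+=[0.1803 0.0452 -0.0323; 0.0452 0.2609 -0.0097; -0.0323 -0.0097 0.5508]

P_post[2,0] = -0.0323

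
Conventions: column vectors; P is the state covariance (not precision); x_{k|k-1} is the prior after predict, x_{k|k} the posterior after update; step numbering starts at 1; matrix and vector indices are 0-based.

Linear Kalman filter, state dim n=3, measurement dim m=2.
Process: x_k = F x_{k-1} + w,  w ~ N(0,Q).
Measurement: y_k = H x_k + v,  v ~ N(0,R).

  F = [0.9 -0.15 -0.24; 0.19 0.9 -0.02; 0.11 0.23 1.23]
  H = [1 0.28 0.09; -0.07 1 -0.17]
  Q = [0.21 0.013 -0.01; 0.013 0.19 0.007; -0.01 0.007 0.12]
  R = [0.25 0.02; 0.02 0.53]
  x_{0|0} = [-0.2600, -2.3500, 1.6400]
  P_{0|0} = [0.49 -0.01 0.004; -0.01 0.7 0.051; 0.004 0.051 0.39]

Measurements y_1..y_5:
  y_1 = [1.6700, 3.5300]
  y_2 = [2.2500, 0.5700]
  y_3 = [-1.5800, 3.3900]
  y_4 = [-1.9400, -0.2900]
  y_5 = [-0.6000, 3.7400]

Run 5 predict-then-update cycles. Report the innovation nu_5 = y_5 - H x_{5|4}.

step 1: x^-=[-0.2751, -2.1972, 1.4481]  P^-=[0.6498 -0.0148 -0.1106; -0.0148 0.7696 0.2083; -0.1106 0.2083 0.7824]  S=[0.9488 0.1919; 0.1919 1.2540]  K=[0.6983 -0.1399; 0.1163 0.5685; 0.0059 0.0653]  nu=[2.4300, 5.9541]  x^+=[0.5888, 1.4703, 1.8512]  P^+=[0.2001 -0.0652 -0.1116; -0.0652 0.3261 0.1590; -0.1116 0.1590 0.7769]
step 2: x^-=[-0.1350, 1.3981, 2.6799]  P^-=[0.5014 -0.0708 -0.4019; -0.0708 0.4345 0.1997; -0.4019 0.1997 1.3715]  S=[0.6947 0.0955; 0.0955 0.9390]  K=[0.6559 -0.1067; 0.0403 0.4277; -0.3242 0.0273]  nu=[1.7523, -0.3820]  x^+=[1.0551, 1.3054, 2.1014]  P^+=[0.2053 -0.0727 -0.2565; -0.0727 0.2583 0.2109; -0.2565 0.2109 1.2995]
step 3: x^-=[0.2494, 1.3333, 3.0010]  P^-=[0.6025 -0.0659 -0.7238; -0.0659 0.3766 0.1956; -0.7238 0.1956 2.1484]  S=[0.7421 0.1217; 0.1217 0.8972]  K=[0.7124 -0.0800; 0.0137 0.3860; -0.6333 -0.0467]  nu=[-2.4728, 2.5844]  x^+=[-1.7188, 2.2971, 4.4463]  P^+=[0.2341 -0.0788 -0.3944; -0.0788 0.2415 0.2480; -0.3944 0.2480 1.8416]
step 4: x^-=[-2.9586, 1.6519, 5.8082]  P^-=[0.7206 -0.0601 -1.0395; -0.0601 0.3619 0.1874; -1.0395 0.1874 2.9513]  S=[0.8116 0.1581; 0.1581 0.9007]  K=[0.7637 -0.0605; -0.0007 0.3712; -0.8662 -0.1161]  nu=[0.0333, -1.1616]  x^+=[-2.8628, 1.2206, 5.9142]  P^+=[0.2586 -0.0842 -0.5032; -0.0842 0.2379 0.2766; -0.5032 0.2766 2.2984]
step 5: x^-=[-4.1790, 0.4363, 7.2403]  P^-=[0.8172 -0.0566 -1.2972; -0.0566 0.3580 0.1815; -1.2972 0.1815 3.6290]  S=[0.8686 0.1884; 0.1884 0.9122]  K=[0.7986 -0.0480; -0.0101 0.3651; -1.0227 -0.1665]  nu=[2.8053, 4.2420]  x^+=[-2.1423, 1.9564, 3.6649]  P^+=[0.2756 -0.0886 -0.5792; -0.0886 0.2377 0.2980; -0.5792 0.2980 2.6310]

innov = [2.8053, 4.2420]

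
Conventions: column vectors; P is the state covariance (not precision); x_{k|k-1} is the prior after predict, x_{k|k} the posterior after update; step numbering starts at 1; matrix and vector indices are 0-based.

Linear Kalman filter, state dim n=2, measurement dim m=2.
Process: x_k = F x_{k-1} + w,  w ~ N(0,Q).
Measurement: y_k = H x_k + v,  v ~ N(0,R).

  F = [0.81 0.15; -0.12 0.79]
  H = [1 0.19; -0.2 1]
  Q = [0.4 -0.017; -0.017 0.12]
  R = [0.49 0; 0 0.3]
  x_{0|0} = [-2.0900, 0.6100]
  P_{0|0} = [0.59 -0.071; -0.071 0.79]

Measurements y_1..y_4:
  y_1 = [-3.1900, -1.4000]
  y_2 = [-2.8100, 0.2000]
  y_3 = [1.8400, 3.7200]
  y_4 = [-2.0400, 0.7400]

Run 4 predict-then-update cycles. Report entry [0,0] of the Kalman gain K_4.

K[0,0] = 0.5191

step 1: x^-=[-1.6014, 0.7327]  P^-=[0.7876 -0.0249; -0.0249 0.6350]  S=[1.2911 -0.0608; -0.0608 0.9765]  K=[0.5993 -0.1495; 0.1054 0.6620]  nu=[-1.7278, -2.4530]  x^+=[-2.2703, -1.0731]  P^+=[0.2911 0.0134; 0.0134 0.2013]
step 2: x^-=[-1.9999, -0.5753]  P^-=[0.5988 -0.0131; -0.0131 0.2473]  S=[1.0927 -0.0854; -0.0854 0.5765]  K=[0.5339 -0.1514; 0.0656 0.4432]  nu=[-0.7008, 0.3754]  x^+=[-2.4309, -0.4550]  P^+=[0.2603 0.0066; 0.0066 0.1343]
step 3: x^-=[-2.0372, -0.0677]  P^-=[0.5754 -0.0223; -0.0223 0.2063]  S=[1.0644 -0.0973; -0.0973 0.5382]  K=[0.5219 -0.1608; 0.0526 0.4011]  nu=[3.8901, 3.3803]  x^+=[-0.5505, 1.4926]  P^+=[0.2552 0.0028; 0.0028 0.1209]
step 4: x^-=[-0.2220, 1.2452]  P^-=[0.5708 -0.0257; -0.0257 0.1986]  S=[1.0582 -0.1012; -0.1012 0.5317]  K=[0.5191 -0.1643; 0.0489 0.3925]  nu=[-2.0546, -0.5496]  x^+=[-1.1982, 0.9291]  P^+=[0.2541 0.0015; 0.0015 0.1180]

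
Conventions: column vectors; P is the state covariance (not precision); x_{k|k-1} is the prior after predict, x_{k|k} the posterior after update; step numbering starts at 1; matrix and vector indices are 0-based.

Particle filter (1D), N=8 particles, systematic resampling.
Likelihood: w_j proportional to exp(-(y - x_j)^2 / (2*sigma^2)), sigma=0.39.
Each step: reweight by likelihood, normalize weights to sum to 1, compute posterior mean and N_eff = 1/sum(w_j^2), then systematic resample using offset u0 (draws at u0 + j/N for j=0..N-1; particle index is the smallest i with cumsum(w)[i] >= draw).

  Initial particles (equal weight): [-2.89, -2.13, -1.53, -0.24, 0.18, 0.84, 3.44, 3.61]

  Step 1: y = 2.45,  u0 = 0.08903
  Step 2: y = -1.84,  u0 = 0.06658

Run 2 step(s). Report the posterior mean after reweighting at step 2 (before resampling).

post_mean = 3.4401

step 1: w=[0.0000, 0.0000, 0.0000, 0.0000, 0.0000, 0.0038, 0.7659, 0.2303]  mean=3.4692  Neff=1.5635  idx=[6, 6, 6, 6, 6, 6, 7, 7]
step 2: w=[0.1665, 0.1665, 0.1665, 0.1665, 0.1665, 0.1665, 0.0004, 0.0004]  mean=3.4401  Neff=6.0099  idx=[0, 1, 1, 2, 3, 4, 4, 5]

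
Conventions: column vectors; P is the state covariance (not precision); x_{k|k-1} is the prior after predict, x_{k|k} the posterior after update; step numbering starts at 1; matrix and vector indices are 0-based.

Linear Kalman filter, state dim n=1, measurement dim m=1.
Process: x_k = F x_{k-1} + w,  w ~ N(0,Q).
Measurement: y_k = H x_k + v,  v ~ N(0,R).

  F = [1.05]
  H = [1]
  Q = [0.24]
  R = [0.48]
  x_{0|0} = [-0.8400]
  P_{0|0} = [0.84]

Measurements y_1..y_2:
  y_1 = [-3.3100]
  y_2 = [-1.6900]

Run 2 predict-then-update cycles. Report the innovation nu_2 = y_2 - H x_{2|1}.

innov = [1.0421]

step 1: x^-=[-0.8820]  P^-=[1.1661]  S=[1.6461]  K=[0.7084]  nu=[-2.4280]  x^+=[-2.6020]  P^+=[0.3400]
step 2: x^-=[-2.7321]  P^-=[0.6149]  S=[1.0949]  K=[0.5616]  nu=[1.0421]  x^+=[-2.1469]  P^+=[0.2696]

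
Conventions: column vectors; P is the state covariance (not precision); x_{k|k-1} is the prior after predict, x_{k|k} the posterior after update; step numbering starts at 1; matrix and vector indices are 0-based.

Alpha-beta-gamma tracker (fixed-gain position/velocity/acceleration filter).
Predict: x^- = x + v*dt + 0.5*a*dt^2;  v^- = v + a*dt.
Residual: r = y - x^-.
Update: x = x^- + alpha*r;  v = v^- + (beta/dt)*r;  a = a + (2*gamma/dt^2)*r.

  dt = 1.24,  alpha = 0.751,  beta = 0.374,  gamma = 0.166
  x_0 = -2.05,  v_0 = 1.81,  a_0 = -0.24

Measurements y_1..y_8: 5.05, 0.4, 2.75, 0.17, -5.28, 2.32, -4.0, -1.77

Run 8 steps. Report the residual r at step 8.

step 1: x_pred=0.0099  r=5.0401  x^+=3.7950  v^+=3.0326  a^+=0.8483
step 2: x_pred=8.2075  r=-7.8075  x^+=2.3441  v^+=1.7296  a^+=-0.8375
step 3: x_pred=3.8448  r=-1.0948  x^+=3.0226  v^+=0.3608  a^+=-1.0739
step 4: x_pred=2.6443  r=-2.4743  x^+=0.7861  v^+=-1.7172  a^+=-1.6082
step 5: x_pred=-2.5796  r=-2.7004  x^+=-4.6076  v^+=-4.5258  a^+=-2.1913
step 6: x_pred=-11.9043  r=14.2243  x^+=-1.2218  v^+=-2.9528  a^+=0.8800
step 7: x_pred=-4.2067  r=0.2067  x^+=-4.0515  v^+=-1.7992  a^+=0.9247
step 8: x_pred=-5.5716  r=3.8016  x^+=-2.7166  v^+=0.4940  a^+=1.7455

resid = 3.8016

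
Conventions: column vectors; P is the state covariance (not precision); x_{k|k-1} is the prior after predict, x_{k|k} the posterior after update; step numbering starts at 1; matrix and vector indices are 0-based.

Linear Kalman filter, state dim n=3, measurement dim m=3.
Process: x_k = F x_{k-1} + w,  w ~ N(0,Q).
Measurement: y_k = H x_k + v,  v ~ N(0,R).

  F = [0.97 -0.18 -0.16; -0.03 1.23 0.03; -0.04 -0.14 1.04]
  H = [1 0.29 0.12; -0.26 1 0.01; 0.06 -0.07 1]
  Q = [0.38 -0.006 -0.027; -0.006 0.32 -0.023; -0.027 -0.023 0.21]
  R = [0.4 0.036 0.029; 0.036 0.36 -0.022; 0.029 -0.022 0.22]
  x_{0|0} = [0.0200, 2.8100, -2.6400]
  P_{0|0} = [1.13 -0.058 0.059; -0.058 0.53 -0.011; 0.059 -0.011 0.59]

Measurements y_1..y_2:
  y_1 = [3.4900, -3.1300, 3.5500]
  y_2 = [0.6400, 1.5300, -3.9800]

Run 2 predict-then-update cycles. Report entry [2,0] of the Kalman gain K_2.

step 1: x^-=[-0.0640, 3.3765, -3.1398]  P^-=[1.4768 -0.2243 -0.0865; -0.2243 1.1267 -0.1078; -0.0865 -0.1078 0.8580]  S=[1.8255 -0.2390 0.0920; -0.2390 1.7016 -0.2182; 0.0920 -0.2182 1.0954]  K=[0.7377 -0.2671 -0.0989; 0.1446 0.7092 -0.0536; -0.0416 0.0515 0.7992]  nu=[2.9516, -6.4917, 6.9300]  x^+=[3.1616, -1.1724, 1.9410]  P^+=[0.2821 0.0061 -0.0110; 0.0061 0.2633 -0.0051; -0.0110 -0.0051 0.1738]
step 2: x^-=[2.9673, -1.4787, 2.0563]  P^-=[0.6595 -0.0654 -0.0713; -0.0654 0.7180 -0.0690; -0.0713 -0.0690 0.4060]  S=[1.0658 0.0058 0.0149; 0.0058 1.1556 -0.1341; 0.0149 -0.1341 0.6336]  K=[0.5955 -0.2206 -0.1036; 0.1237 0.6273 -0.0646; -0.0493 0.0355 0.6504]  nu=[-2.1452, 3.7596, -6.3179]  x^+=[1.5147, 1.0227, -1.8136]  P^+=[0.2279 0.0037 -0.0141; 0.0037 0.2328 -0.0084; -0.0141 -0.0084 0.1411]

K[2,0] = -0.0493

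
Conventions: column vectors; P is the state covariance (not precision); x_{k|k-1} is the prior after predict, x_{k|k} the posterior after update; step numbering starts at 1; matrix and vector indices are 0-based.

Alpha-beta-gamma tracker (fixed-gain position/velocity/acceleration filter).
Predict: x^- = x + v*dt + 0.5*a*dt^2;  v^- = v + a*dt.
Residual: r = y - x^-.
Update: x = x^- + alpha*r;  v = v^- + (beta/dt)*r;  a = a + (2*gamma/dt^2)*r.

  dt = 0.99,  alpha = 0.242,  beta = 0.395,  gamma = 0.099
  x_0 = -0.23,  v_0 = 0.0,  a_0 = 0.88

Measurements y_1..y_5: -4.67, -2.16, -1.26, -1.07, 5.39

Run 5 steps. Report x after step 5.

step 1: x_pred=0.2012  r=-4.8712  x^+=-0.9776  v^+=-1.0724  a^+=-0.1041
step 2: x_pred=-2.0903  r=-0.0697  x^+=-2.1071  v^+=-1.2033  a^+=-0.1182
step 3: x_pred=-3.3563  r=2.0963  x^+=-2.8490  v^+=-0.4839  a^+=0.3053
step 4: x_pred=-3.1784  r=2.1084  x^+=-2.6681  v^+=0.6596  a^+=0.7312
step 5: x_pred=-1.6568  r=7.0468  x^+=0.0485  v^+=4.1951  a^+=2.1548

x_post = 0.0485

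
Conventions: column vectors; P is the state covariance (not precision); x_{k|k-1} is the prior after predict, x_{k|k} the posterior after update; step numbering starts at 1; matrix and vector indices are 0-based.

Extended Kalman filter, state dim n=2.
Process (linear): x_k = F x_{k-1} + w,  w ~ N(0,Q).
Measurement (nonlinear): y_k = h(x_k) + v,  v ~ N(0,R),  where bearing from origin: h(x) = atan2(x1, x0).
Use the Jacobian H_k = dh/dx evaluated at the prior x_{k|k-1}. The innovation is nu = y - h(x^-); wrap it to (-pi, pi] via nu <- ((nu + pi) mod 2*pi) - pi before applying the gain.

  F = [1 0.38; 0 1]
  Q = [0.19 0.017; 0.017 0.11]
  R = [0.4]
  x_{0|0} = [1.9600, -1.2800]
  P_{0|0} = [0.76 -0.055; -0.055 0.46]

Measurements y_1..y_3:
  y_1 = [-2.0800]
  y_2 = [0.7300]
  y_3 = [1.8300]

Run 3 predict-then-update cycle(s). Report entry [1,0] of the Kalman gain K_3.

K[1,0] = 0.4823

step 1: x^-=[1.4736, -1.2800]  P^-=[0.9746 0.1368; 0.1368 0.5700]  H_jac=[0.3360 0.3868]  S=[0.6308]  K=[0.6029; 0.4223]  nu=[-1.3648]  x^+=[0.6507, -1.8564]  P^+=[0.7453 -0.0238; -0.0238 0.4575]
step 2: x^-=[-0.0547, -1.8564]  P^-=[0.9832 0.1670; 0.1670 0.5675]  H_jac=[0.5382 -0.0159]  S=[0.6821]  K=[0.7719; 0.1186]  nu=[2.3303]  x^+=[1.7441, -1.5801]  P^+=[0.5768 0.1046; 0.1046 0.5579]
step 3: x^-=[1.1436, -1.5801]  P^-=[0.9268 0.3336; 0.3336 0.6679]  H_jac=[0.4153 0.3006]  S=[0.7035]  K=[0.6897; 0.4823]  nu=[2.7743]  x^+=[3.0570, -0.2420]  P^+=[0.5922 0.0996; 0.0996 0.5042]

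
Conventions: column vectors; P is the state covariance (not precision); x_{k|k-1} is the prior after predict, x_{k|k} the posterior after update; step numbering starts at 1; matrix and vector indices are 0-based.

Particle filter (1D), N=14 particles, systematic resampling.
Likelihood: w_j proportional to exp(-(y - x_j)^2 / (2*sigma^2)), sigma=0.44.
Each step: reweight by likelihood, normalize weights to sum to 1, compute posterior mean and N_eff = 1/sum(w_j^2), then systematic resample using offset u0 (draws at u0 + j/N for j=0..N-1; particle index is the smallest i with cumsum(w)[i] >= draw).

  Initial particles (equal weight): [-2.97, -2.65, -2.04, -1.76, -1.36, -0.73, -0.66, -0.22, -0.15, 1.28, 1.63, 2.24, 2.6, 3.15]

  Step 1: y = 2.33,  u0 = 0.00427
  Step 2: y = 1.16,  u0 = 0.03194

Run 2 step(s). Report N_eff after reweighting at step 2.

N_eff = 2.7035

step 1: w=[0.0000, 0.0000, 0.0000, 0.0000, 0.0000, 0.0000, 0.0000, 0.0000, 0.0000, 0.0250, 0.1214, 0.4214, 0.3565, 0.0758]  mean=2.3393  Neff=3.0699  idx=[9, 10, 11, 11, 11, 11, 11, 11, 12, 12, 12, 12, 12, 13]
step 2: w=[0.5215, 0.3060, 0.0266, 0.0266, 0.0266, 0.0266, 0.0266, 0.0266, 0.0026, 0.0026, 0.0026, 0.0026, 0.0026, 0.0000]  mean=1.5573  Neff=2.7035  idx=[0, 0, 0, 0, 0, 0, 0, 1, 1, 1, 1, 1, 4, 6]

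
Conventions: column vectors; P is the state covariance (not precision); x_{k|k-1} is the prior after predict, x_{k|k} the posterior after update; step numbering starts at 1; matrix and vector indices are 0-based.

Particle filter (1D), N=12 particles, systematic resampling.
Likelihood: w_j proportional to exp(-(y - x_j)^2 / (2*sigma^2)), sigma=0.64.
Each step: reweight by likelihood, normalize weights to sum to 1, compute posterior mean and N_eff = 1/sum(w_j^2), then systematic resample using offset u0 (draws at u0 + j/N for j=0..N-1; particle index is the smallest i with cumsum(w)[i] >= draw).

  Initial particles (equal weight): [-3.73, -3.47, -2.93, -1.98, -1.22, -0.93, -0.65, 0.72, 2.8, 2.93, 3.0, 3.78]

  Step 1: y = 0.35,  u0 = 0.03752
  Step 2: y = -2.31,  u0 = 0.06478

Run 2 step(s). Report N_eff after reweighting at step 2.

N_eff = 2.4093

step 1: w=[0.0000, 0.0000, 0.0000, 0.0010, 0.0371, 0.1019, 0.2221, 0.6370, 0.0005, 0.0002, 0.0001, 0.0000]  mean=0.1747  Neff=2.1420  idx=[4, 5, 6, 6, 7, 7, 7, 7, 7, 7, 7, 7]
step 2: w=[0.5839, 0.2435, 0.0862, 0.0862, 0.0000, 0.0000, 0.0000, 0.0000, 0.0000, 0.0000, 0.0000, 0.0000]  mean=-1.0506  Neff=2.4093  idx=[0, 0, 0, 0, 0, 0, 0, 1, 1, 1, 2, 3]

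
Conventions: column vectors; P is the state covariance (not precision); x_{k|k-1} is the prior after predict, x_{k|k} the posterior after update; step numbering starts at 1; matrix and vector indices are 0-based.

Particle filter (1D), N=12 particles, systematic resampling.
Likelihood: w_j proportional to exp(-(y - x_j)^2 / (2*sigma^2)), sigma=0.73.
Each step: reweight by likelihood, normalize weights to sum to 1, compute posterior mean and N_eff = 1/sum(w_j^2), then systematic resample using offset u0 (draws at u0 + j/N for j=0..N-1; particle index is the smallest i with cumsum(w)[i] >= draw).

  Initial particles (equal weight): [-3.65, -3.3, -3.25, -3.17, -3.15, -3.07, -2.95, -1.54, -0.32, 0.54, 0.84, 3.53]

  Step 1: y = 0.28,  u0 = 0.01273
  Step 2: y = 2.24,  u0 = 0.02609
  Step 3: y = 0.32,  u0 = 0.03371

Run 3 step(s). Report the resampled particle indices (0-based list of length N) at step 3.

resampled_idx = [0, 1, 2, 3, 3, 4, 5, 6, 8, 9, 10, 11]

step 1: w=[0.0000, 0.0000, 0.0000, 0.0000, 0.0000, 0.0000, 0.0000, 0.0183, 0.2921, 0.3844, 0.3051, 0.0000]  mean=0.3421  Neff=3.0627  idx=[7, 8, 8, 8, 9, 9, 9, 9, 9, 10, 10, 10]
step 2: w=[0.0000, 0.0026, 0.0026, 0.0026, 0.0815, 0.0815, 0.0815, 0.0815, 0.0815, 0.1949, 0.1949, 0.1949]  mean=0.7087  Neff=6.7930  idx=[4, 5, 6, 7, 8, 9, 9, 9, 10, 10, 11, 11]
step 3: w=[0.0936, 0.0936, 0.0936, 0.0936, 0.0936, 0.0760, 0.0760, 0.0760, 0.0760, 0.0760, 0.0760, 0.0760]  mean=0.6996  Neff=11.8713  idx=[0, 1, 2, 3, 3, 4, 5, 6, 8, 9, 10, 11]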